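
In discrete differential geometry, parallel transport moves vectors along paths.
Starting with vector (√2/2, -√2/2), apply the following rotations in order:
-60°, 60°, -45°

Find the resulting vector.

Total rotation: (-60°) + 60° + (-45°) = -45°. Final vector: (0, -1)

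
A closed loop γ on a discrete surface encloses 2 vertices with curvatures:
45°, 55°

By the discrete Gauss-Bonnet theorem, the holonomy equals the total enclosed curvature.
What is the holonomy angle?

Holonomy = total enclosed curvature = 45° + 55° = 100°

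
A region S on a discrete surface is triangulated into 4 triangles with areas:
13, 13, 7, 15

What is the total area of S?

13 + 13 + 7 + 15 = 48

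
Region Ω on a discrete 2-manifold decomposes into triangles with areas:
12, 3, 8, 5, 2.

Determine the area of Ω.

12 + 3 + 8 + 5 + 2 = 30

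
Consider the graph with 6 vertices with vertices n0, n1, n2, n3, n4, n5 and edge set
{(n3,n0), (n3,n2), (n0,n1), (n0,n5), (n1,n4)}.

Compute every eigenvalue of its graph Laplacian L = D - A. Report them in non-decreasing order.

Degrees: deg(n0) = 3, deg(n1) = 2, deg(n2) = 1, deg(n3) = 2, deg(n4) = 1, deg(n5) = 1.
L = D − A with rows/columns ordered (n0, n1, n2, n3, n4, n5):
  [ 3, -1,  0, -1,  0, -1]
  [-1,  2,  0,  0, -1,  0]
  [ 0,  0,  1, -1,  0,  0]
  [-1,  0, -1,  2,  0,  0]
  [ 0, -1,  0,  0,  1,  0]
  [-1,  0,  0,  0,  0,  1]
Characteristic polynomial: det(λI − L) = λ(λ² − 3λ + 1)(λ² − 5λ + 3)(λ − 2).
Roots: λ = 0; (λ² − 3λ + 1) = 0 ⇒ λ = (3 ± √5)/2 ≈ 0.382, 2.618; (λ² − 5λ + 3) = 0 ⇒ λ = (5 ± √13)/2 ≈ 0.6972, 4.3028; (λ − 2) = 0 ⇒ λ = 2.
(Check: the roots sum (with multiplicity) to 10, matching trace L = Σdeg = 2·5 = 10.)
Laplacian eigenvalues (increasing order): [0.0, 0.382, 0.6972, 2.0, 2.618, 4.3028]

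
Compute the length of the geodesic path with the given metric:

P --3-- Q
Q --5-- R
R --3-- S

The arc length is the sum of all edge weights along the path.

Arc length = 3 + 5 + 3 = 11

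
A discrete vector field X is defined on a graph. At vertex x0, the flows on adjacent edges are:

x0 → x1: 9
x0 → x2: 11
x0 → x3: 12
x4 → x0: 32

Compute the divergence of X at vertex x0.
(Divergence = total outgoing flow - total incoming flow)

Divergence = sum of outgoing flows = 9 + 11 + 12 + (-32) = 0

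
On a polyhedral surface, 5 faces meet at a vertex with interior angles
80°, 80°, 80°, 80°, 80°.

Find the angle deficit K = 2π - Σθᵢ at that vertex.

Sum of angles = 400°. K = 360° - 400° = -40°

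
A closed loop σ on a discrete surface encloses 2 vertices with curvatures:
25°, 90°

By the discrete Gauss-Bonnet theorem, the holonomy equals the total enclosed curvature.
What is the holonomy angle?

Holonomy = total enclosed curvature = 25° + 90° = 115°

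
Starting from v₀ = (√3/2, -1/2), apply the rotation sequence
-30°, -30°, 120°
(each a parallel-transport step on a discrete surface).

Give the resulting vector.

Total rotation: (-30°) + (-30°) + 120° = 60°. Final vector: (0.8660, 0.5000)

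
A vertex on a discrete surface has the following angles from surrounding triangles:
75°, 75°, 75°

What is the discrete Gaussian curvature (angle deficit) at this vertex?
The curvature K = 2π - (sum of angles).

Sum of angles = 225°. K = 360° - 225° = 135°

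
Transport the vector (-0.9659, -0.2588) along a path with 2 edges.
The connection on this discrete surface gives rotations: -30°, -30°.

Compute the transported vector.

Total rotation: (-30°) + (-30°) = -60°. Final vector: (-0.7071, 0.7071)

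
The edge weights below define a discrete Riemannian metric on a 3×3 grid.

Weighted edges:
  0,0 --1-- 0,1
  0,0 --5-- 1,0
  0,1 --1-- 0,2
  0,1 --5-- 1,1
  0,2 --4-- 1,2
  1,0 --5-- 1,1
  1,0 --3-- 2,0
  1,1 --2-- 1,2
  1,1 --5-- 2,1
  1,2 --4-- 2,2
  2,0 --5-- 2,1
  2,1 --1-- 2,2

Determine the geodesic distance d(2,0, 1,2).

Shortest path: 2,0 → 2,1 → 2,2 → 1,2, total weight = 10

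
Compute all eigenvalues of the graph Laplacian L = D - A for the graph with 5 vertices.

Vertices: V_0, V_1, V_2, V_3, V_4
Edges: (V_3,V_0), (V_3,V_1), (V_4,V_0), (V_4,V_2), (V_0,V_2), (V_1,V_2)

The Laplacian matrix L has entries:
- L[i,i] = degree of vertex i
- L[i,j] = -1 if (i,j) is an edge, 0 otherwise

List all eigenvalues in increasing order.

Degrees: deg(V_0) = 3, deg(V_1) = 2, deg(V_2) = 3, deg(V_3) = 2, deg(V_4) = 2.
L = D − A with rows/columns ordered (V_0, V_1, V_2, V_3, V_4):
  [ 3,  0, -1, -1, -1]
  [ 0,  2, -1, -1,  0]
  [-1, -1,  3,  0, -1]
  [-1, -1,  0,  2,  0]
  [-1,  0, -1,  0,  2]
Characteristic polynomial: det(λI − L) = λ(λ² − 5λ + 5)(λ² − 7λ + 11).
Roots: λ = 0; (λ² − 5λ + 5) = 0 ⇒ λ = (5 ± √5)/2 ≈ 1.382, 3.618; (λ² − 7λ + 11) = 0 ⇒ λ = (7 ± √5)/2 ≈ 2.382, 4.618.
(Check: the roots sum (with multiplicity) to 12, matching trace L = Σdeg = 2·6 = 12.)
Laplacian eigenvalues (increasing order): [0.0, 1.382, 2.382, 3.618, 4.618]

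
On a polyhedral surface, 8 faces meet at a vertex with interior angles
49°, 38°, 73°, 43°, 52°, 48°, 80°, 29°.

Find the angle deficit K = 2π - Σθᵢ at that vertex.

Sum of angles = 412°. K = 360° - 412° = -52° = -13π/45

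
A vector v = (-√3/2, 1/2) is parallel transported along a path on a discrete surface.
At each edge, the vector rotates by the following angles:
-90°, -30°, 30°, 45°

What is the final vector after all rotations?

Total rotation: (-90°) + (-30°) + 30° + 45° = -45°. Final vector: (-0.2588, 0.9659)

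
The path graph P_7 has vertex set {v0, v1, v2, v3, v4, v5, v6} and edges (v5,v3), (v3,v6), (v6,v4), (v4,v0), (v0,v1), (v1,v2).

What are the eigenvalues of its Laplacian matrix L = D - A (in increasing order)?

The path graph P_n has Laplacian eigenvalues λ_k = 2 − 2cos(kπ/n), k = 0, 1, …, n−1. Here n = 7:
k=0: 2 − 2cos(0) = 0.0; k=1: 2 − 2cos(π/7) = 0.1981; k=2: 2 − 2cos(2π/7) = 0.753; k=3: 2 − 2cos(3π/7) = 1.555; k=4: 2 − 2cos(4π/7) = 2.445; k=5: 2 − 2cos(5π/7) = 3.247; k=6: 2 − 2cos(6π/7) = 3.8019.
Laplacian eigenvalues (increasing order): [0.0, 0.1981, 0.753, 1.555, 2.445, 3.247, 3.8019]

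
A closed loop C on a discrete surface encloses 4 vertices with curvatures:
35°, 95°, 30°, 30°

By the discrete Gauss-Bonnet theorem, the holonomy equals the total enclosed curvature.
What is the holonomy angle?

Holonomy = total enclosed curvature = 35° + 95° + 30° + 30° = 190°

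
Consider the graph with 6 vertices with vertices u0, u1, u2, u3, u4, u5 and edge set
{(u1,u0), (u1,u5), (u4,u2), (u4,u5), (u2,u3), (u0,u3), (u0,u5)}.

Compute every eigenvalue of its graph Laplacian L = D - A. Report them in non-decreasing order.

Degrees: deg(u0) = 3, deg(u1) = 2, deg(u2) = 2, deg(u3) = 2, deg(u4) = 2, deg(u5) = 3.
L = D − A with rows/columns ordered (u0, u1, u2, u3, u4, u5):
  [ 3, -1,  0, -1,  0, -1]
  [-1,  2,  0,  0,  0, -1]
  [ 0,  0,  2, -1, -1,  0]
  [-1,  0, -1,  2,  0,  0]
  [ 0,  0, -1,  0,  2, -1]
  [-1, -1,  0,  0, -1,  3]
Characteristic polynomial: det(λI − L) = λ(λ − 1)(λ² − 6λ + 7)(λ − 3)(λ − 4).
Roots: λ = 0; (λ − 1) = 0 ⇒ λ = 1; (λ² − 6λ + 7) = 0 ⇒ λ = 3 ± √2 ≈ 1.5858, 4.4142; (λ − 3) = 0 ⇒ λ = 3; (λ − 4) = 0 ⇒ λ = 4.
(Check: the roots sum (with multiplicity) to 14, matching trace L = Σdeg = 2·7 = 14.)
Laplacian eigenvalues (increasing order): [0.0, 1.0, 1.5858, 3.0, 4.0, 4.4142]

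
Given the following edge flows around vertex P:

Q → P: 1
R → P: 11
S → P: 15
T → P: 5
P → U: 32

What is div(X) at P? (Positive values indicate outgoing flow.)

Divergence = sum of outgoing flows = (-1) + (-11) + (-15) + (-5) + 32 = 0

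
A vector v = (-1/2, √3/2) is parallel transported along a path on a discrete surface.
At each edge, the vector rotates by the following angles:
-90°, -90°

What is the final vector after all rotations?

Total rotation: (-90°) + (-90°) = -180° ≡ 180° (mod 360°). Final vector: (0.5000, -0.8660)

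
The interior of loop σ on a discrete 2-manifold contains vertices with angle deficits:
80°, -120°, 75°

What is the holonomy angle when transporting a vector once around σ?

Holonomy = total enclosed curvature = 80° + (-120°) + 75° = 35°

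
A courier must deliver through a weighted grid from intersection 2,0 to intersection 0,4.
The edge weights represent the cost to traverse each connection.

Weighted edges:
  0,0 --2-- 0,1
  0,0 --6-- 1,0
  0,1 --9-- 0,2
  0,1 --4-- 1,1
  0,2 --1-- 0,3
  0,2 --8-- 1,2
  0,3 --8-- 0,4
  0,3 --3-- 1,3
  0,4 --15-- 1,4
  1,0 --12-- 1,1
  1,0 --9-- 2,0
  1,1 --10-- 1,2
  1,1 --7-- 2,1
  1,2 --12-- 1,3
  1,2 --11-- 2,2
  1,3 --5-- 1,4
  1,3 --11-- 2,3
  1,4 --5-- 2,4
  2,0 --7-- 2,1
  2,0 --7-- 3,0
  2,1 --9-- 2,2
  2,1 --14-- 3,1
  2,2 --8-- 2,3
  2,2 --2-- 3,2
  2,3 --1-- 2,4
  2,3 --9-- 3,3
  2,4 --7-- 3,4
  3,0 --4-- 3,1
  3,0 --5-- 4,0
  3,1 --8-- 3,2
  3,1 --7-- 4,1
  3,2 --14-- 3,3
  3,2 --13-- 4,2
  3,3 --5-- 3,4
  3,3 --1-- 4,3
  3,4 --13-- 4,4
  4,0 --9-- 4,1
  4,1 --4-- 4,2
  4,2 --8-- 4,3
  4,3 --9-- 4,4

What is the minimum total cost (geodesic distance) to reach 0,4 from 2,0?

Shortest path: 2,0 → 1,0 → 0,0 → 0,1 → 0,2 → 0,3 → 0,4, total weight = 35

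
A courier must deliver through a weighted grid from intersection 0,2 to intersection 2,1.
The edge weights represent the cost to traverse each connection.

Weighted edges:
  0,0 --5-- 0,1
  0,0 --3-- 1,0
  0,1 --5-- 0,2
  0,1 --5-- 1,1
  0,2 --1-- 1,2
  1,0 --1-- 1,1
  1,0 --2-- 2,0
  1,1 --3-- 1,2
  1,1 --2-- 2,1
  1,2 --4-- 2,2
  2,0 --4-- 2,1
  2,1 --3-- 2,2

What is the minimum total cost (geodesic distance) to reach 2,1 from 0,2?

Shortest path: 0,2 → 1,2 → 1,1 → 2,1, total weight = 6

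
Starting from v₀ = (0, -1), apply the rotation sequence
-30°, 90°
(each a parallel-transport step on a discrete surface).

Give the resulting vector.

Total rotation: (-30°) + 90° = 60°. Final vector: (0.8660, -0.5000)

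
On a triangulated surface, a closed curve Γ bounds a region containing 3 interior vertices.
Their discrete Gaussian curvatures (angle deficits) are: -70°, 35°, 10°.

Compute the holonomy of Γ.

Holonomy = total enclosed curvature = (-70°) + 35° + 10° = -25°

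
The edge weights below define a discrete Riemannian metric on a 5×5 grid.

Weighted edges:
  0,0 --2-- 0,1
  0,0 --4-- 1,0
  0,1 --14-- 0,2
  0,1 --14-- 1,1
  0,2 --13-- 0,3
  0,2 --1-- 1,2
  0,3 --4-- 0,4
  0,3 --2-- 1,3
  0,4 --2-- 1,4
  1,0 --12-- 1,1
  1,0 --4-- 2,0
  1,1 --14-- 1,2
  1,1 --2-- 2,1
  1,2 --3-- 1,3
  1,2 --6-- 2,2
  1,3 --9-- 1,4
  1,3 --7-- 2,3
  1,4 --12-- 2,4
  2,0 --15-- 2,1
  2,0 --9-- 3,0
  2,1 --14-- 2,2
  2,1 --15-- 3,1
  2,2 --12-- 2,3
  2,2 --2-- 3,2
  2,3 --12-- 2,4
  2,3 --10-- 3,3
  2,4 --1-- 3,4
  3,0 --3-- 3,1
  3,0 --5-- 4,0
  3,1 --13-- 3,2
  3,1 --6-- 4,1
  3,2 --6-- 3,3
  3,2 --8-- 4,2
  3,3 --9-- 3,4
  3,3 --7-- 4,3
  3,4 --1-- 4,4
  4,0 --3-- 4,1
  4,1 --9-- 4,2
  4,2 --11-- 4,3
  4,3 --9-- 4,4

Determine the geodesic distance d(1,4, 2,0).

Shortest path: 1,4 → 0,4 → 0,3 → 1,3 → 1,2 → 0,2 → 0,1 → 0,0 → 1,0 → 2,0, total weight = 36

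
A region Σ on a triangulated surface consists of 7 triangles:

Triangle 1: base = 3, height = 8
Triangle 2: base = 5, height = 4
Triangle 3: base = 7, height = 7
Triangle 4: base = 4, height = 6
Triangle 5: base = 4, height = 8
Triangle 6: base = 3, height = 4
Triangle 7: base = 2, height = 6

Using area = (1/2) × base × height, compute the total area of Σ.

(1/2)×3×8 + (1/2)×5×4 + (1/2)×7×7 + (1/2)×4×6 + (1/2)×4×8 + (1/2)×3×4 + (1/2)×2×6 = 86.5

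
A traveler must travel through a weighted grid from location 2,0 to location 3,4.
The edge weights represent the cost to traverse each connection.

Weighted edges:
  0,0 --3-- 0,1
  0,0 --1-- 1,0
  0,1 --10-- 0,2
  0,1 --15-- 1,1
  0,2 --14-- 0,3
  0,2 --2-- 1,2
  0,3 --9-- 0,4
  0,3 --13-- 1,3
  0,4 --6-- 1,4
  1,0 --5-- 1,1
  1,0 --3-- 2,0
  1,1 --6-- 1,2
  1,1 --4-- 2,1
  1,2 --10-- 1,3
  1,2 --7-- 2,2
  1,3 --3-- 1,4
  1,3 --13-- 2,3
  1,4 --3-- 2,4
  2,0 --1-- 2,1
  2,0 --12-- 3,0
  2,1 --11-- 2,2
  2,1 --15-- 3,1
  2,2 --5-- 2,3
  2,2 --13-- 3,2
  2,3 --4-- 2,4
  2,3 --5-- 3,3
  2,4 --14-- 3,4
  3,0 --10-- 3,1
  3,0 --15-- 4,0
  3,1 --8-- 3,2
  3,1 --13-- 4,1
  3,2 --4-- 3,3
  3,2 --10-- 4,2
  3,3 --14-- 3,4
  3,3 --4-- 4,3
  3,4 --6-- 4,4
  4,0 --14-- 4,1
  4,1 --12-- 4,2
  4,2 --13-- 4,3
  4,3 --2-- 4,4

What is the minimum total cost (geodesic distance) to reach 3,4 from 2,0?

Shortest path: 2,0 → 2,1 → 2,2 → 2,3 → 3,3 → 4,3 → 4,4 → 3,4, total weight = 34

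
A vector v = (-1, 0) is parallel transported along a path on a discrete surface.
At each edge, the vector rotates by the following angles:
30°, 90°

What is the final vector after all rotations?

Total rotation: 30° + 90° = 120°. Final vector: (0.5000, -0.8660)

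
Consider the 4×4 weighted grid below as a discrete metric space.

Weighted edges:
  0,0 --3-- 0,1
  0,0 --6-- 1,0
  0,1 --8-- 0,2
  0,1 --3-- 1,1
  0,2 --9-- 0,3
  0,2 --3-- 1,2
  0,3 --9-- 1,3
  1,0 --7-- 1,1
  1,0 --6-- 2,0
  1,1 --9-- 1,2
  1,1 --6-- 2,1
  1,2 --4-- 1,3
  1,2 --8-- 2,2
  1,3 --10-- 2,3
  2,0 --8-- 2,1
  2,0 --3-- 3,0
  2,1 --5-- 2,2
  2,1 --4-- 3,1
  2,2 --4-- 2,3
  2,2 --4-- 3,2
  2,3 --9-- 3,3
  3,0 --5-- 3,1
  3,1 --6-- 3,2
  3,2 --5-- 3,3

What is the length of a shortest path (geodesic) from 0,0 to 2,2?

Shortest path: 0,0 → 0,1 → 1,1 → 2,1 → 2,2, total weight = 17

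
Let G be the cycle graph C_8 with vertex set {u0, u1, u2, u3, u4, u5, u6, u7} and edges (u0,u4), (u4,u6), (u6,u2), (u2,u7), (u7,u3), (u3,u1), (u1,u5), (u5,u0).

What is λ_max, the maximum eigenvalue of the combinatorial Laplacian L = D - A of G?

The cycle graph C_n has Laplacian eigenvalues λ_k = 2 − 2cos(2πk/n), k = 0, 1, …, n−1. Here n = 8:
k=0: 2 − 2cos(0) = 0.0; k=1: 2 − 2cos(π/4) = 0.5858; k=2: 2 − 2cos(π/2) = 2.0; k=3: 2 − 2cos(3π/4) = 3.4142; k=4: 2 − 2cos(π) = 4.0; k=5: 2 − 2cos(5π/4) = 3.4142; k=6: 2 − 2cos(3π/2) = 2.0; k=7: 2 − 2cos(7π/4) = 0.5858.
Laplacian eigenvalues: [0.0, 0.5858, 0.5858, 2.0, 2.0, 3.4142, 3.4142, 4.0]. Largest eigenvalue (spectral radius) = 4.0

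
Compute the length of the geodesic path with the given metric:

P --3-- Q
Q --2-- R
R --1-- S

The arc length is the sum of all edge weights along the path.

Arc length = 3 + 2 + 1 = 6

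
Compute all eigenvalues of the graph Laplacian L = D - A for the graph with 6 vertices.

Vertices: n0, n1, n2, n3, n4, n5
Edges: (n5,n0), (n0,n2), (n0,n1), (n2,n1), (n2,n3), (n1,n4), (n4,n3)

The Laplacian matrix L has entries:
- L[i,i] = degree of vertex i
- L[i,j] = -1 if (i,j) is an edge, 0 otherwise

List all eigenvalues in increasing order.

Degrees: deg(n0) = 3, deg(n1) = 3, deg(n2) = 3, deg(n3) = 2, deg(n4) = 2, deg(n5) = 1.
L = D − A with rows/columns ordered (n0, n1, n2, n3, n4, n5):
  [ 3, -1, -1,  0,  0, -1]
  [-1,  3, -1,  0, -1,  0]
  [-1, -1,  3, -1,  0,  0]
  [ 0,  0, -1,  2, -1,  0]
  [ 0, -1,  0, -1,  2,  0]
  [-1,  0,  0,  0,  0,  1]
Characteristic polynomial: det(λI − L) = λ(λ² − 5λ + 3)(λ − 2)(λ² − 7λ + 11).
Roots: λ = 0; (λ² − 5λ + 3) = 0 ⇒ λ = (5 ± √13)/2 ≈ 0.6972, 4.3028; (λ − 2) = 0 ⇒ λ = 2; (λ² − 7λ + 11) = 0 ⇒ λ = (7 ± √5)/2 ≈ 2.382, 4.618.
(Check: the roots sum (with multiplicity) to 14, matching trace L = Σdeg = 2·7 = 14.)
Laplacian eigenvalues (increasing order): [0.0, 0.6972, 2.0, 2.382, 4.3028, 4.618]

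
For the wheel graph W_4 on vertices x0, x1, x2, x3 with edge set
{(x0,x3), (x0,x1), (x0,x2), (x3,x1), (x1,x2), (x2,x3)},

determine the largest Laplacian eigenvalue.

The wheel W_4 is the join K_1 ∨ C_3 (a hub joined to every vertex of a cycle of length 3). For a join G ∨ H (G on p vertices, H on q vertices) the Laplacian spectrum is 0, p+q, the eigenvalues of L(G) other than one 0 each shifted by +q, and the eigenvalues of L(H) other than one 0 each shifted by +p. With G = K_1 (p = 1, nothing left after dropping its 0) and H = C_3 (q = 3, eigenvalues 2 − 2cos(2πk/3), k = 0, …, 2; drop k = 0), the spectrum of W_4 is 0, 4, and 1 + (2 − 2cos(2πk/3)) = 3 − 2cos(2πk/3) for k = 1, …, 2:
k=1: 3 − 2cos(2π/3) = 4.0; k=2: 3 − 2cos(4π/3) = 4.0.
Laplacian eigenvalues: [0.0, 4.0, 4.0, 4.0]. Largest eigenvalue (spectral radius) = 4.0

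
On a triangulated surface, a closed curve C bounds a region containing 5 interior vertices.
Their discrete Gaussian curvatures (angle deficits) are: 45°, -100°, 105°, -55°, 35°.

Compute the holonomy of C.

Holonomy = total enclosed curvature = 45° + (-100°) + 105° + (-55°) + 35° = 30°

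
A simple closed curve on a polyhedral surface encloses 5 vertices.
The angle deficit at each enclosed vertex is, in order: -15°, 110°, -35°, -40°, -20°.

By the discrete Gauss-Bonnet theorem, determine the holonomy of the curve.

Holonomy = total enclosed curvature = (-15°) + 110° + (-35°) + (-40°) + (-20°) = 0°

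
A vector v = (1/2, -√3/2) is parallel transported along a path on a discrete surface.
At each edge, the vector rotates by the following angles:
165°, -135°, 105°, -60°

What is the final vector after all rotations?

Total rotation: 165° + (-135°) + 105° + (-60°) = 75°. Final vector: (0.9659, 0.2588)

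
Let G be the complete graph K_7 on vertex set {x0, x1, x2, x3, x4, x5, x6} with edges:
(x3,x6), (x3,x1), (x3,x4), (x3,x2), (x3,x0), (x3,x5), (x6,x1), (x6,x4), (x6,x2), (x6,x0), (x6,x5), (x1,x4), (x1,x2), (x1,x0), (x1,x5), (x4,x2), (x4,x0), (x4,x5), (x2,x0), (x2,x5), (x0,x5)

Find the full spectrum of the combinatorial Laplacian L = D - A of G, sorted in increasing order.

For the complete graph K_n, L = nI − J (J = all-ones matrix). J has eigenvalues n (once, eigenvector 𝟙) and 0 (multiplicity n−1), so L has eigenvalues 0 (once) and n (multiplicity n−1). Here n = 7: eigenvalue 0 once and 7 with multiplicity 6.
Laplacian eigenvalues (increasing order): [0.0, 7.0, 7.0, 7.0, 7.0, 7.0, 7.0]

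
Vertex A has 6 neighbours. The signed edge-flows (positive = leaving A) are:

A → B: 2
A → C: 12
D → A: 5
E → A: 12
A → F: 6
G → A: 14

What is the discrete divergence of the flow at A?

Divergence = sum of outgoing flows = 2 + 12 + (-5) + (-12) + 6 + (-14) = -11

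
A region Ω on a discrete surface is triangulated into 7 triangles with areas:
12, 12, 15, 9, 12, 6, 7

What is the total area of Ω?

12 + 12 + 15 + 9 + 12 + 6 + 7 = 73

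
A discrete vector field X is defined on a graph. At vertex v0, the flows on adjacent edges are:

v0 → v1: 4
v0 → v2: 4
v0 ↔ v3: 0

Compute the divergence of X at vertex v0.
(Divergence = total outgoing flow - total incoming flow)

Divergence = sum of outgoing flows = 4 + 4 + 0 = 8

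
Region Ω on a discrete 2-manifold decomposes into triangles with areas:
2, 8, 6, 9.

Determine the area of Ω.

2 + 8 + 6 + 9 = 25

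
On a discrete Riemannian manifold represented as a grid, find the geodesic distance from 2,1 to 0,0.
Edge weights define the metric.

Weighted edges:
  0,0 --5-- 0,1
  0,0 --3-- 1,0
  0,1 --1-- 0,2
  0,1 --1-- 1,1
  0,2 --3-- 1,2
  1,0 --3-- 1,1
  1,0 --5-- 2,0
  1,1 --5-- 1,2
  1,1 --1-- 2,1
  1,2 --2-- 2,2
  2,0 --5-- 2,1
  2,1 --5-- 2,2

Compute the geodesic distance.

Shortest path: 2,1 → 1,1 → 0,1 → 0,0, total weight = 7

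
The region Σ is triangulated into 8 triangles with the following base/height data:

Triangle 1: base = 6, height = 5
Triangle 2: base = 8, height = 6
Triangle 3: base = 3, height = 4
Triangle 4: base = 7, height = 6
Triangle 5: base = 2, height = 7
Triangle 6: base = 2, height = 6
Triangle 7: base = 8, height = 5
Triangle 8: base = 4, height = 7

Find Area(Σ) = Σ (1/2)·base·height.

(1/2)×6×5 + (1/2)×8×6 + (1/2)×3×4 + (1/2)×7×6 + (1/2)×2×7 + (1/2)×2×6 + (1/2)×8×5 + (1/2)×4×7 = 113.0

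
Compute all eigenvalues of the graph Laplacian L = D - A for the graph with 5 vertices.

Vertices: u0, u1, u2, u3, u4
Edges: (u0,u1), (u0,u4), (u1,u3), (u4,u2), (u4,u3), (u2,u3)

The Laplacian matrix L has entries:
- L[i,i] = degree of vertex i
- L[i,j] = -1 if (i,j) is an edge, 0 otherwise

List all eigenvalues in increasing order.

Degrees: deg(u0) = 2, deg(u1) = 2, deg(u2) = 2, deg(u3) = 3, deg(u4) = 3.
L = D − A with rows/columns ordered (u0, u1, u2, u3, u4):
  [ 2, -1,  0,  0, -1]
  [-1,  2,  0, -1,  0]
  [ 0,  0,  2, -1, -1]
  [ 0, -1, -1,  3, -1]
  [-1,  0, -1, -1,  3]
Characteristic polynomial: det(λI − L) = λ(λ² − 5λ + 5)(λ² − 7λ + 11).
Roots: λ = 0; (λ² − 5λ + 5) = 0 ⇒ λ = (5 ± √5)/2 ≈ 1.382, 3.618; (λ² − 7λ + 11) = 0 ⇒ λ = (7 ± √5)/2 ≈ 2.382, 4.618.
(Check: the roots sum (with multiplicity) to 12, matching trace L = Σdeg = 2·6 = 12.)
Laplacian eigenvalues (increasing order): [0.0, 1.382, 2.382, 3.618, 4.618]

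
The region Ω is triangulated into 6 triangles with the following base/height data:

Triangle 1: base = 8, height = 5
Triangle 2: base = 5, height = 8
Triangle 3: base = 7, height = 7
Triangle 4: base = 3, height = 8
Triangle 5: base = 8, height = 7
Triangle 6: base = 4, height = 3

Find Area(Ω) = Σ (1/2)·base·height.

(1/2)×8×5 + (1/2)×5×8 + (1/2)×7×7 + (1/2)×3×8 + (1/2)×8×7 + (1/2)×4×3 = 110.5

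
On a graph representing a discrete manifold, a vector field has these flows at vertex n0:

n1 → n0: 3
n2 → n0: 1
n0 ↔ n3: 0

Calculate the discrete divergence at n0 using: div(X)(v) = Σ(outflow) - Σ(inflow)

Divergence = sum of outgoing flows = (-3) + (-1) + 0 = -4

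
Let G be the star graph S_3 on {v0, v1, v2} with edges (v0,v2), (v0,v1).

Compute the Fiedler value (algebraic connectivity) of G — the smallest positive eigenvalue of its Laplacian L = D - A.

The star S_3 is the complete bipartite graph K_{1,2} (one hub of degree 2, 2 leaves of degree 1). The Laplacian spectrum of K_{p,q} is 0, p (multiplicity q−1), q (multiplicity p−1), p+q. With p = 1, q = 2: 0 once, 1 with multiplicity 1, and 3 once. (Check: trace L = sum of degrees = 4 = 1·1 + 3.)
Laplacian eigenvalues: [0.0, 1.0, 3.0]. Algebraic connectivity (smallest non-zero eigenvalue) = 1.0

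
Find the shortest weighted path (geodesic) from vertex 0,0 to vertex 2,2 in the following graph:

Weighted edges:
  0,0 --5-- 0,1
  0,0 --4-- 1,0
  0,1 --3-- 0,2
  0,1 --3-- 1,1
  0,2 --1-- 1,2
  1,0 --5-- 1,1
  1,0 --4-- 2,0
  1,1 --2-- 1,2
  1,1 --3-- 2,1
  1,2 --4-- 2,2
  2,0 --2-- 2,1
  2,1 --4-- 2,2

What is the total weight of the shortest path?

Shortest path: 0,0 → 0,1 → 0,2 → 1,2 → 2,2, total weight = 13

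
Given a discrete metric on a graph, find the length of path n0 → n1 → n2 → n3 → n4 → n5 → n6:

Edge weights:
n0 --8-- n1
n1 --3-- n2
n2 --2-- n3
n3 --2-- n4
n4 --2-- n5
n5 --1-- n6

Arc length = 8 + 3 + 2 + 2 + 2 + 1 = 18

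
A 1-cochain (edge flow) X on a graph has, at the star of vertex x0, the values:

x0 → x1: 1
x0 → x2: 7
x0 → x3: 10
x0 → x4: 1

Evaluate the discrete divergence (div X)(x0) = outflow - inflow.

Divergence = sum of outgoing flows = 1 + 7 + 10 + 1 = 19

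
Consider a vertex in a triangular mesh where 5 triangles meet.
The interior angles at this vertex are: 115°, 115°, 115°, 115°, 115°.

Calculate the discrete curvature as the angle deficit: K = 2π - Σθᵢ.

Sum of angles = 575°. K = 360° - 575° = -215°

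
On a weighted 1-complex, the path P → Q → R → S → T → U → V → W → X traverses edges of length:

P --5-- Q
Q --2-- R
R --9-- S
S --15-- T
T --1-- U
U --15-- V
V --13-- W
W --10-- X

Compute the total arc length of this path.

Arc length = 5 + 2 + 9 + 15 + 1 + 15 + 13 + 10 = 70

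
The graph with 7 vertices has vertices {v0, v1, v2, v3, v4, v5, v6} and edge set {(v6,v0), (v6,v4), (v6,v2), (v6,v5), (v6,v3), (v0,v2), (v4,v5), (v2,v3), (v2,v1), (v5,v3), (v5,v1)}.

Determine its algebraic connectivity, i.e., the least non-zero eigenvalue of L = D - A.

Degrees: deg(v0) = 2, deg(v1) = 2, deg(v2) = 4, deg(v3) = 3, deg(v4) = 2, deg(v5) = 4, deg(v6) = 5.
L = D − A with rows/columns ordered (v0, v1, v2, v3, v4, v5, v6):
  [ 2,  0, -1,  0,  0,  0, -1]
  [ 0,  2, -1,  0,  0, -1,  0]
  [-1, -1,  4, -1,  0,  0, -1]
  [ 0,  0, -1,  3,  0, -1, -1]
  [ 0,  0,  0,  0,  2, -1, -1]
  [ 0, -1,  0, -1, -1,  4, -1]
  [-1,  0, -1, -1, -1, -1,  5]
Characteristic polynomial: det(λI − L) = λ(λ² − 6λ + 7)(λ² − 8λ + 11)(λ² − 8λ + 14).
Roots: λ = 0; (λ² − 6λ + 7) = 0 ⇒ λ = 3 ± √2 ≈ 1.5858, 4.4142; (λ² − 8λ + 11) = 0 ⇒ λ = 4 ± √5 ≈ 1.7639, 6.2361; (λ² − 8λ + 14) = 0 ⇒ λ = 4 ± √2 ≈ 2.5858, 5.4142.
(Check: the roots sum (with multiplicity) to 22, matching trace L = Σdeg = 2·11 = 22.)
Laplacian eigenvalues: [0.0, 1.5858, 1.7639, 2.5858, 4.4142, 5.4142, 6.2361]. Algebraic connectivity (smallest non-zero eigenvalue) = 1.5858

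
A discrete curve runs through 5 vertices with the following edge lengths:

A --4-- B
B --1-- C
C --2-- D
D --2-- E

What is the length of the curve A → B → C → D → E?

Arc length = 4 + 1 + 2 + 2 = 9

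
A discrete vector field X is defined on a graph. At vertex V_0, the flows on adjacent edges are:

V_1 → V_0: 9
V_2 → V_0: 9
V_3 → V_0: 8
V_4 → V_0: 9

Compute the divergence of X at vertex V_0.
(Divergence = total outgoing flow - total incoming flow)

Divergence = sum of outgoing flows = (-9) + (-9) + (-8) + (-9) = -35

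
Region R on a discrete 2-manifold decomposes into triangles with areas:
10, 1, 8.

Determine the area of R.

10 + 1 + 8 = 19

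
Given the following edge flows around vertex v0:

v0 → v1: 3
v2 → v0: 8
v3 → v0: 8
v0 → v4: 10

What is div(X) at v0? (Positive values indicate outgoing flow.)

Divergence = sum of outgoing flows = 3 + (-8) + (-8) + 10 = -3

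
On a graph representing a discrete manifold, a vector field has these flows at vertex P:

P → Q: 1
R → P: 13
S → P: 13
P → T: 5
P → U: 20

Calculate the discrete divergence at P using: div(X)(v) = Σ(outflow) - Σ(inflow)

Divergence = sum of outgoing flows = 1 + (-13) + (-13) + 5 + 20 = 0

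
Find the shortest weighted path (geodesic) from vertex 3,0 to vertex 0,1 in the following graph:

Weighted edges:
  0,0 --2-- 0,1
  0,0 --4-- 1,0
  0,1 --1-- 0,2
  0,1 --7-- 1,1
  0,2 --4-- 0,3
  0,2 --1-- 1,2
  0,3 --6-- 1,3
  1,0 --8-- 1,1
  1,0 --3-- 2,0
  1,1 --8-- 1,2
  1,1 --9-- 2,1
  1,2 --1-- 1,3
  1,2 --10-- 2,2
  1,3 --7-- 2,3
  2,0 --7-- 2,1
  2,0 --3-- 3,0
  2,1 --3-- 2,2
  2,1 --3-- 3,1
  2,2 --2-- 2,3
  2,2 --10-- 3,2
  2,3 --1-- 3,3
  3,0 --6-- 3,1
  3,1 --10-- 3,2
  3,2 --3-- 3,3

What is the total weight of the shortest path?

Shortest path: 3,0 → 2,0 → 1,0 → 0,0 → 0,1, total weight = 12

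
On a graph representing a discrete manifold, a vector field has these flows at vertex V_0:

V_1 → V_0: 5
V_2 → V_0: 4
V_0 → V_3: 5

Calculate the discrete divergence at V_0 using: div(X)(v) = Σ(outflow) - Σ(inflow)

Divergence = sum of outgoing flows = (-5) + (-4) + 5 = -4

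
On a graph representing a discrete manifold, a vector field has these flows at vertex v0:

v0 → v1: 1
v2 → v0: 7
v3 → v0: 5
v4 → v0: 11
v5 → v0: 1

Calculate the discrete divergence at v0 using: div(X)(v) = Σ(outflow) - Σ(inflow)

Divergence = sum of outgoing flows = 1 + (-7) + (-5) + (-11) + (-1) = -23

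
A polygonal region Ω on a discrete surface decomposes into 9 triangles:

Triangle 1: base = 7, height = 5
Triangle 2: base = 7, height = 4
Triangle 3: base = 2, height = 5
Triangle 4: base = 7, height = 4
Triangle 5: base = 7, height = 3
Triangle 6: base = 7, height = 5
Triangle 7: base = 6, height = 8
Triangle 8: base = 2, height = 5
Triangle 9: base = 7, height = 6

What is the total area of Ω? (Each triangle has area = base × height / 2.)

(1/2)×7×5 + (1/2)×7×4 + (1/2)×2×5 + (1/2)×7×4 + (1/2)×7×3 + (1/2)×7×5 + (1/2)×6×8 + (1/2)×2×5 + (1/2)×7×6 = 128.5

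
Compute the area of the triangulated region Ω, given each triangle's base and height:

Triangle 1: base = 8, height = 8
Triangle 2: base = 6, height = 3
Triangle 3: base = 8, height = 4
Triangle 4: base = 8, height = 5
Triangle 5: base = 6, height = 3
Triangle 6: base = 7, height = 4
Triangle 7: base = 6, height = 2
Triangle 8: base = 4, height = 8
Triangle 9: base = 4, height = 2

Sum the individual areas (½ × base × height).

(1/2)×8×8 + (1/2)×6×3 + (1/2)×8×4 + (1/2)×8×5 + (1/2)×6×3 + (1/2)×7×4 + (1/2)×6×2 + (1/2)×4×8 + (1/2)×4×2 = 126.0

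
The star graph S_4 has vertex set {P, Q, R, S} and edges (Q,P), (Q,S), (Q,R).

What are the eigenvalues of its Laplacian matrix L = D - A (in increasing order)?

The star S_4 is the complete bipartite graph K_{1,3} (one hub of degree 3, 3 leaves of degree 1). The Laplacian spectrum of K_{p,q} is 0, p (multiplicity q−1), q (multiplicity p−1), p+q. With p = 1, q = 3: 0 once, 1 with multiplicity 2, and 4 once. (Check: trace L = sum of degrees = 6 = 2·1 + 4.)
Laplacian eigenvalues (increasing order): [0.0, 1.0, 1.0, 4.0]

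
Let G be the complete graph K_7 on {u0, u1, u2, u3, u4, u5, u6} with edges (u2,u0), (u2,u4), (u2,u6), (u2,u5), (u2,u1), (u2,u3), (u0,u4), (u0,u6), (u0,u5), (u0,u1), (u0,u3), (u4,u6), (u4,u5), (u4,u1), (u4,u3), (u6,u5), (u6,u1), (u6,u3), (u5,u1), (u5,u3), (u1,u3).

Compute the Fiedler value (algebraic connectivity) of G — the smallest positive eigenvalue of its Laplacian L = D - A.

For the complete graph K_n, L = nI − J (J = all-ones matrix). J has eigenvalues n (once, eigenvector 𝟙) and 0 (multiplicity n−1), so L has eigenvalues 0 (once) and n (multiplicity n−1). Here n = 7: eigenvalue 0 once and 7 with multiplicity 6.
Laplacian eigenvalues: [0.0, 7.0, 7.0, 7.0, 7.0, 7.0, 7.0]. Algebraic connectivity (smallest non-zero eigenvalue) = 7.0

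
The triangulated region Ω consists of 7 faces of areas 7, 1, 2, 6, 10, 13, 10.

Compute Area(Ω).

7 + 1 + 2 + 6 + 10 + 13 + 10 = 49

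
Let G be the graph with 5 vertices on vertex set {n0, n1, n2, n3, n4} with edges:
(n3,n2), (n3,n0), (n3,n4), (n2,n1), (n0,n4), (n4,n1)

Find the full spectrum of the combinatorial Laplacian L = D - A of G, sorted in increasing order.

Degrees: deg(n0) = 2, deg(n1) = 2, deg(n2) = 2, deg(n3) = 3, deg(n4) = 3.
L = D − A with rows/columns ordered (n0, n1, n2, n3, n4):
  [ 2,  0,  0, -1, -1]
  [ 0,  2, -1,  0, -1]
  [ 0, -1,  2, -1,  0]
  [-1,  0, -1,  3, -1]
  [-1, -1,  0, -1,  3]
Characteristic polynomial: det(λI − L) = λ(λ² − 5λ + 5)(λ² − 7λ + 11).
Roots: λ = 0; (λ² − 5λ + 5) = 0 ⇒ λ = (5 ± √5)/2 ≈ 1.382, 3.618; (λ² − 7λ + 11) = 0 ⇒ λ = (7 ± √5)/2 ≈ 2.382, 4.618.
(Check: the roots sum (with multiplicity) to 12, matching trace L = Σdeg = 2·6 = 12.)
Laplacian eigenvalues (increasing order): [0.0, 1.382, 2.382, 3.618, 4.618]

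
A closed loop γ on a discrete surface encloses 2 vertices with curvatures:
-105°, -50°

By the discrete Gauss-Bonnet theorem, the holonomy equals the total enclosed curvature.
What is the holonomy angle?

Holonomy = total enclosed curvature = (-105°) + (-50°) = -155°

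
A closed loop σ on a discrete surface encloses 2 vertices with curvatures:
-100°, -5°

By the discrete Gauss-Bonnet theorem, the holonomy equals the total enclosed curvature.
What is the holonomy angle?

Holonomy = total enclosed curvature = (-100°) + (-5°) = -105°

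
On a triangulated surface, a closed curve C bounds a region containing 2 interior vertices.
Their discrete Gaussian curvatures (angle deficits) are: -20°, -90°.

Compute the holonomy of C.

Holonomy = total enclosed curvature = (-20°) + (-90°) = -110°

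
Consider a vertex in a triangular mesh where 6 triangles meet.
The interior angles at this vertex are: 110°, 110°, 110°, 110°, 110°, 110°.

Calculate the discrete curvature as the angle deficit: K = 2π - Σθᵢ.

Sum of angles = 660°. K = 360° - 660° = -300° = -5π/3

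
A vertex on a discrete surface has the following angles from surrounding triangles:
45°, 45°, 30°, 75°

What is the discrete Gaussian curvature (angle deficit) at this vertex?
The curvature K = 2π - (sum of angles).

Sum of angles = 195°. K = 360° - 195° = 165° = 11π/12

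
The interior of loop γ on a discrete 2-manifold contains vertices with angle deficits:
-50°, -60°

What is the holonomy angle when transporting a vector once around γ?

Holonomy = total enclosed curvature = (-50°) + (-60°) = -110°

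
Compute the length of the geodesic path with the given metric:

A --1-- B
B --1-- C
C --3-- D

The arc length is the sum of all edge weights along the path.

Arc length = 1 + 1 + 3 = 5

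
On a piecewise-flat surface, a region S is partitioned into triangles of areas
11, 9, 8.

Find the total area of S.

11 + 9 + 8 = 28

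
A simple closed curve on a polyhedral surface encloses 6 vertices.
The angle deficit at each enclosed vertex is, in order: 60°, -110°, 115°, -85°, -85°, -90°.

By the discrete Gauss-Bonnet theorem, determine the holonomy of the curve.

Holonomy = total enclosed curvature = 60° + (-110°) + 115° + (-85°) + (-85°) + (-90°) = -195°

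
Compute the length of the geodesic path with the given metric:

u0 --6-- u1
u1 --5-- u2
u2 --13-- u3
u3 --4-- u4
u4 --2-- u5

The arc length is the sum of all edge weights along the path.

Arc length = 6 + 5 + 13 + 4 + 2 = 30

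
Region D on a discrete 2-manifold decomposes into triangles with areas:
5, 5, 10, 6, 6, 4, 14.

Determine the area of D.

5 + 5 + 10 + 6 + 6 + 4 + 14 = 50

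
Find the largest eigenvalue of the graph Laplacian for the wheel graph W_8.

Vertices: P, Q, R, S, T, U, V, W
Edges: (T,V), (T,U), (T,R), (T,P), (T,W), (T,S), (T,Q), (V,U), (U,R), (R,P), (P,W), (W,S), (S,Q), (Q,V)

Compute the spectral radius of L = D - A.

The wheel W_8 is the join K_1 ∨ C_7 (a hub joined to every vertex of a cycle of length 7). For a join G ∨ H (G on p vertices, H on q vertices) the Laplacian spectrum is 0, p+q, the eigenvalues of L(G) other than one 0 each shifted by +q, and the eigenvalues of L(H) other than one 0 each shifted by +p. With G = K_1 (p = 1, nothing left after dropping its 0) and H = C_7 (q = 7, eigenvalues 2 − 2cos(2πk/7), k = 0, …, 6; drop k = 0), the spectrum of W_8 is 0, 8, and 1 + (2 − 2cos(2πk/7)) = 3 − 2cos(2πk/7) for k = 1, …, 6:
k=1: 3 − 2cos(2π/7) = 1.753; k=2: 3 − 2cos(4π/7) = 3.445; k=3: 3 − 2cos(6π/7) = 4.8019; k=4: 3 − 2cos(8π/7) = 4.8019; k=5: 3 − 2cos(10π/7) = 3.445; k=6: 3 − 2cos(12π/7) = 1.753.
Laplacian eigenvalues: [0.0, 1.753, 1.753, 3.445, 3.445, 4.8019, 4.8019, 8.0]. Largest eigenvalue (spectral radius) = 8.0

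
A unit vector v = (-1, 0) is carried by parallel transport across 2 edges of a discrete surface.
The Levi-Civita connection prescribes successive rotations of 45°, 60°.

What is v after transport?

Total rotation: 45° + 60° = 105°. Final vector: (0.2588, -0.9659)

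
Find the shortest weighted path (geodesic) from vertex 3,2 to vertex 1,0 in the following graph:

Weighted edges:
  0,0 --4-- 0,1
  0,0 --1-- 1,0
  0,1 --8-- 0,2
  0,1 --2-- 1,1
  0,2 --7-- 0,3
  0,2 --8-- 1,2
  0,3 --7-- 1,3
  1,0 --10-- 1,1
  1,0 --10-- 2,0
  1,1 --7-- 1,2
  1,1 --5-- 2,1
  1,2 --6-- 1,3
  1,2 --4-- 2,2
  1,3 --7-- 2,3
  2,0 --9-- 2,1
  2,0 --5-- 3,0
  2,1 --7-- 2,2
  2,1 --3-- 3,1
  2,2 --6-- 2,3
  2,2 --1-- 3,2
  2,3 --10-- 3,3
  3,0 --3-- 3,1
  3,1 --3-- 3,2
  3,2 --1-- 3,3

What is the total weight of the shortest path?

Shortest path: 3,2 → 3,1 → 2,1 → 1,1 → 0,1 → 0,0 → 1,0, total weight = 18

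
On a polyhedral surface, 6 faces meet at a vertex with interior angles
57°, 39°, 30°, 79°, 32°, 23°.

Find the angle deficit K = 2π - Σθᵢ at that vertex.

Sum of angles = 260°. K = 360° - 260° = 100° = 5π/9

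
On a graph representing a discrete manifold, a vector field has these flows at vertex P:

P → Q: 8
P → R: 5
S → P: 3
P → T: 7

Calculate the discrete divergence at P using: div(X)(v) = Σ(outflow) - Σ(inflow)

Divergence = sum of outgoing flows = 8 + 5 + (-3) + 7 = 17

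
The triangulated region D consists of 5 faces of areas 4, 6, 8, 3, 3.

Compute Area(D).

4 + 6 + 8 + 3 + 3 = 24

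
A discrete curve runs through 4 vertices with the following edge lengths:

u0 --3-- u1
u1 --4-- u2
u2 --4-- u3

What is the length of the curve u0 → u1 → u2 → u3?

Arc length = 3 + 4 + 4 = 11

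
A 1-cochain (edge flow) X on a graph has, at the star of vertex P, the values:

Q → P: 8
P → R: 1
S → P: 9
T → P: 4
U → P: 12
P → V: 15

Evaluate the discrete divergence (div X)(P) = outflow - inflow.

Divergence = sum of outgoing flows = (-8) + 1 + (-9) + (-4) + (-12) + 15 = -17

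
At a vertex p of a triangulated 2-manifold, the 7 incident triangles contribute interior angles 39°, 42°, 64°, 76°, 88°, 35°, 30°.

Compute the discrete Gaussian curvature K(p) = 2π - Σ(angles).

Sum of angles = 374°. K = 360° - 374° = -14° = -7π/90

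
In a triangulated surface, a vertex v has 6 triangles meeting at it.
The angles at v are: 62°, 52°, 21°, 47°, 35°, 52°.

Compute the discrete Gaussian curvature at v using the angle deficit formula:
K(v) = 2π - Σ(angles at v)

Sum of angles = 269°. K = 360° - 269° = 91° = 91π/180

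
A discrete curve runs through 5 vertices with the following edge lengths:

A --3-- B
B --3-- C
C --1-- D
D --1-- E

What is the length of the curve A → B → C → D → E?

Arc length = 3 + 3 + 1 + 1 = 8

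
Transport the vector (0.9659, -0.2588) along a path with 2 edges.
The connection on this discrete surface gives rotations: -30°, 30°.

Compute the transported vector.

Total rotation: (-30°) + 30° = 0°. Final vector: (0.9659, -0.2588)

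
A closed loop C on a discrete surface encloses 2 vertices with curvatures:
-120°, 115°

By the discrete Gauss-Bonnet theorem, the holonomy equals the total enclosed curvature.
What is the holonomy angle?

Holonomy = total enclosed curvature = (-120°) + 115° = -5°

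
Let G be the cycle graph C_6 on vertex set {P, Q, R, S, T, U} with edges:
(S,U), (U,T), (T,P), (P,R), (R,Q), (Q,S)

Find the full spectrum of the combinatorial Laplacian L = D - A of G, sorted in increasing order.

The cycle graph C_n has Laplacian eigenvalues λ_k = 2 − 2cos(2πk/n), k = 0, 1, …, n−1. Here n = 6:
k=0: 2 − 2cos(0) = 0.0; k=1: 2 − 2cos(π/3) = 1.0; k=2: 2 − 2cos(2π/3) = 3.0; k=3: 2 − 2cos(π) = 4.0; k=4: 2 − 2cos(4π/3) = 3.0; k=5: 2 − 2cos(5π/3) = 1.0.
Laplacian eigenvalues (increasing order): [0.0, 1.0, 1.0, 3.0, 3.0, 4.0]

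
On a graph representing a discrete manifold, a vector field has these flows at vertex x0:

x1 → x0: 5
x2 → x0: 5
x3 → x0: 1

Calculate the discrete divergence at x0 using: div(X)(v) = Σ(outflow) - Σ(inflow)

Divergence = sum of outgoing flows = (-5) + (-5) + (-1) = -11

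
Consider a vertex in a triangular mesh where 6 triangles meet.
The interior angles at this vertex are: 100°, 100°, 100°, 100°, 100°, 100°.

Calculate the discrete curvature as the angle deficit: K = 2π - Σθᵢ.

Sum of angles = 600°. K = 360° - 600° = -240° = -4π/3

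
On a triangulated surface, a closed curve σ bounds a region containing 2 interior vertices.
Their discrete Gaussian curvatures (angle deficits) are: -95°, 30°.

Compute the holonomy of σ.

Holonomy = total enclosed curvature = (-95°) + 30° = -65°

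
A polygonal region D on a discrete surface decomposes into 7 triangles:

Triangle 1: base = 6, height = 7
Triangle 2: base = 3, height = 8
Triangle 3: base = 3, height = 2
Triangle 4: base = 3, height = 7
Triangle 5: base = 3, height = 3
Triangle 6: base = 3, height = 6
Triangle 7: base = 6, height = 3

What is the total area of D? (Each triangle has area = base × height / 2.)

(1/2)×6×7 + (1/2)×3×8 + (1/2)×3×2 + (1/2)×3×7 + (1/2)×3×3 + (1/2)×3×6 + (1/2)×6×3 = 69.0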